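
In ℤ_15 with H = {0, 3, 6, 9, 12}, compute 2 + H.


2 + H = {2 + h (mod 15) : h ∈ H}
2+0=2, 2+3=5, 2+6=8, 2+9=11, 2+12=14

2 + H = {2, 5, 8, 11, 14}


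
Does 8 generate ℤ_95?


g generates ℤ_n iff gcd(g, n) = 1
gcd(8, 95) = 1
Since gcd = 1, 8 is a generator.

Yes, 8 generates ℤ_95


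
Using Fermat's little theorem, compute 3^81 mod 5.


Fermat's little theorem: if p is prime and gcd(a,p)=1, then a^(p-1) ≡ 1 (mod p)
p = 5 is prime, gcd(3,5) = 1
Reduce exponent: 81 mod 4 = 1
So 3^81 ≡ 3^1 (mod 5)
3^1 mod 5 = 3

3^81 ≡ 3 (mod 5)


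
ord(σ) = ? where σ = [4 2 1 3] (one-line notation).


Cycle decomposition: (1 4 3)
Cycle lengths: 3
Order = lcm(3) = 3

ord(σ) = 3


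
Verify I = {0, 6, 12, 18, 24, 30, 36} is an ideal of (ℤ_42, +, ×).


Check ideal conditions for I = {0, 6, 12, 18, 24, 30, 36} in ℤ_42:
(1) I is an additive subgroup? Yes
(2) For r ∈ ℤ_42 and a ∈ I: r·a ∈ I? Yes

Yes, I is an ideal of ℤ_42


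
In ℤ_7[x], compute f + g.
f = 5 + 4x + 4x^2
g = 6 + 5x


Add coefficients mod 7:
x^0: 5 + 6 = 4 (mod 7)
x^1: 4 + 5 = 2 (mod 7)
x^2: 4 + 0 = 4 (mod 7)
Result: 4 + 2x + 4x^2

f + g = 4 + 2x + 4x^2


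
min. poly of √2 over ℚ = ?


√2 satisfies x² - 2 = 0, irreducible over ℚ since 2 is squarefree

Minimal polynomial: x² - 2


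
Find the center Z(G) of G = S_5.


Z(G) = {g ∈ G | gx = xg for all x ∈ G}
S_n is non-abelian for n ≥ 3; Z(S_5) is trivial

Z(S_5) = {e}


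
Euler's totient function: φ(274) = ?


Factor n: 274 = 2 × 137
φ(n) = n · ∏(1 - 1/p) over distinct primes p | n
φ(274) = 274 · (1 - 1/2) · (1 - 1/137) = 136

φ(274) = 136


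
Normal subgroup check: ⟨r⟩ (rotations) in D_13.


H = ⟨r⟩ (rotations) in D_13
The rotation subgroup ⟨r⟩ has index 2 in D_13, so it is normal

Yes, normal subgroup


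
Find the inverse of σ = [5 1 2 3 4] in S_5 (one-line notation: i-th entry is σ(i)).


To find σ⁻¹, swap domain and range:
σ(1) = 5 → σ⁻¹(5) = 1
σ(2) = 1 → σ⁻¹(1) = 2
σ(3) = 2 → σ⁻¹(2) = 3
σ(4) = 3 → σ⁻¹(3) = 4
σ(5) = 4 → σ⁻¹(4) = 5

σ⁻¹ = [2 3 4 5 1]


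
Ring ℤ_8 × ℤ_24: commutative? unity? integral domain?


Direct product ring; commutative with unity (1,1); but (1,0)·(0,1) = (0,0) gives zero divisors, so not an integral domain
Commutative: Yes
Integral domain: No
Has unity: Yes

ℤ_8 × ℤ_24: Commutative=Yes, Unity=Yes


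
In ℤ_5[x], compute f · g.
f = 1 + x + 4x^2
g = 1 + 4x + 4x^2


Expand and collect like terms; reduce coefficients mod 5:
x^0: 1·1 = 1 ≡ 1 (mod 5)
x^1: 1·4 + 1·1 = 5 ≡ 0 (mod 5)
x^2: 1·4 + 1·4 + 4·1 = 12 ≡ 2 (mod 5)
x^3: 1·4 + 4·4 = 20 ≡ 0 (mod 5)
x^4: 4·4 = 16 ≡ 1 (mod 5)
Result: 1 + 2x^2 + x^4

f · g = 1 + 2x^2 + x^4


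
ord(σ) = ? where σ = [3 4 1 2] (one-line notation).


Cycle decomposition: (1 3) (2 4)
Cycle lengths: 2, 2
Order = lcm(2, 2) = 2

ord(σ) = 2


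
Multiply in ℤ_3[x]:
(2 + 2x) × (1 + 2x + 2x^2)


Expand and collect like terms; reduce coefficients mod 3:
x^0: 2·1 = 2 ≡ 2 (mod 3)
x^1: 2·2 + 2·1 = 6 ≡ 0 (mod 3)
x^2: 2·2 + 2·2 = 8 ≡ 2 (mod 3)
x^3: 2·2 = 4 ≡ 1 (mod 3)
Result: 2 + 2x^2 + x^3

f · g = 2 + 2x^2 + x^3


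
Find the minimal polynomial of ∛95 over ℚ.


∛95 satisfies x³ - 95 = 0, irreducible over ℚ (no rational root; 95 is not a perfect cube)

Minimal polynomial: x³ - 95


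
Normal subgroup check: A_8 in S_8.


H = A_8 in S_8
A_8 has index 2 in S_8, and every subgroup of index 2 is normal

Yes, normal subgroup


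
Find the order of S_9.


|S_n| = n! (number of permutations of n symbols)
|S_9| = 9! = 362880

|S_9| = 362880


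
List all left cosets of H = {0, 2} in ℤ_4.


H = {0, 2}, |H| = 2
Number of cosets = |G|/|H| = 4/2 = 2
0 + H = {0, 2}
1 + H = {1, 3}

Cosets: 0+H={0,2}; 1+H={1,3}


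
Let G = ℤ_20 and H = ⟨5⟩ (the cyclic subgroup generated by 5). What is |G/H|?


|⟨5⟩| = n / gcd(5, 20) = 20 / 5 = 4
H is normal (ℤ_20 is abelian).
|G/H| = |G| / |H| = 20 / 4 = 5

|G/H| = 5


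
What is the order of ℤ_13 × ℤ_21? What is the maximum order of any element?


|ℤ_13 × ℤ_21| = 13 × 21 = 273
Max element order = lcm(13,21) = 273
Cyclic? Yes (gcd=1)

|ℤ_13×ℤ_21| = 273, max element order = 273


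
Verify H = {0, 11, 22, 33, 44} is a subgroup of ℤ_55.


Subgroup test for H = {0, 11, 22, 33, 44} in (ℤ_55, +):
(1) 0 ∈ H? Yes
(2) Closure: for all a,b ∈ H, (a+b) mod 55 ∈ H? Yes
(3) Inverses: for all a ∈ H, -a mod 55 ∈ H? Yes

Yes, H is a subgroup of ℤ_55


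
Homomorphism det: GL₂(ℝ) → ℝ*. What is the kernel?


Kernel = preimage of identity
ker(det) = {A | det(A) = 1} = SL₂(ℝ)

ker(det) = SL₂(ℝ)


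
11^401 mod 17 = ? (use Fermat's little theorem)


Fermat's little theorem: if p is prime and gcd(a,p)=1, then a^(p-1) ≡ 1 (mod p)
p = 17 is prime, gcd(11,17) = 1
Reduce exponent: 401 mod 16 = 1
So 11^401 ≡ 11^1 (mod 17)
11^1 mod 17 = 11

11^401 ≡ 11 (mod 17)


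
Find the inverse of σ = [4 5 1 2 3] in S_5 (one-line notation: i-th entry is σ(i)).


To find σ⁻¹, swap domain and range:
σ(1) = 4 → σ⁻¹(4) = 1
σ(2) = 5 → σ⁻¹(5) = 2
σ(3) = 1 → σ⁻¹(1) = 3
σ(4) = 2 → σ⁻¹(2) = 4
σ(5) = 3 → σ⁻¹(3) = 5

σ⁻¹ = [3 4 5 1 2]


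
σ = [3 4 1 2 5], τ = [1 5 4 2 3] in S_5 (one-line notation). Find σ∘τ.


σ∘τ: apply τ first, then σ
1 →τ 1 →σ 3
2 →τ 5 →σ 5
3 →τ 4 →σ 2
4 →τ 2 →σ 4
5 →τ 3 →σ 1

σ∘τ = [3 5 2 4 1]


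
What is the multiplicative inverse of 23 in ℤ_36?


Use the extended Euclidean algorithm to write 1 = 23·s + 36·t; then s mod 36 is the inverse.
Euclidean algorithm:
  23 = 0·36 + 23
  36 = 1·23 + 13
  23 = 1·13 + 10
  13 = 1·10 + 3
  10 = 3·3 + 1
  3 = 3·1 + 0
gcd(23,36) = 1
Back-substitution gives: 23·(11) + 36·(-7) = 1
So 23⁻¹ ≡ 11 ≡ 11 (mod 36)
Check: 23 × 11 = 253 ≡ 1 (mod 36) ✓

23⁻¹ ≡ 11 (mod 36)


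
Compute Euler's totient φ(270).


Factor n: 270 = 2 × 3^3 × 5
φ(n) = n · ∏(1 - 1/p) over distinct primes p | n
φ(270) = 270 · (1 - 1/2) · (1 - 1/3) · (1 - 1/5) = 72

φ(270) = 72


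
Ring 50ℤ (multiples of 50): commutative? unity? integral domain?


50ℤ is a commutative ring under +,× but has no multiplicative identity (1 ∉ 50ℤ); it has no zero divisors, but without unity it is not an integral domain
Commutative: Yes
Integral domain: No
Has unity: No

50ℤ (multiples of 50): Commutative=Yes, Unity=No


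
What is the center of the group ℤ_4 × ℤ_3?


Z(G) = {g ∈ G | gx = xg for all x ∈ G}
Direct product of abelian groups is abelian, so Z(G) = G

Z(ℤ_4 × ℤ_3) = ℤ_4 × ℤ_3


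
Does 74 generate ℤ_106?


g generates ℤ_n iff gcd(g, n) = 1
gcd(74, 106) = 2
Since gcd = 2 ≠ 1, ⟨74⟩ has order 53 < 106, so 74 is not a generator.

No, 74 does not generate ℤ_106


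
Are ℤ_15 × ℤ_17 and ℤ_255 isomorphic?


Comparing ℤ_15 × ℤ_17 and ℤ_255:
gcd(15,17) = 1, so ℤ_15 × ℤ_17 ≅ ℤ_255 (CRT)

Yes, ℤ_15 × ℤ_17 ≅ ℤ_255


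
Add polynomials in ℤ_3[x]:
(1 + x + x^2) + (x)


Add coefficients mod 3:
x^0: 1 + 0 = 1 (mod 3)
x^1: 1 + 1 = 2 (mod 3)
x^2: 1 + 0 = 1 (mod 3)
Result: 1 + 2x + x^2

f + g = 1 + 2x + x^2


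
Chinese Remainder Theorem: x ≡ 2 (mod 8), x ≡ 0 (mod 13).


m₁ = 8, m₂ = 13, gcd = 1, so CRT applies. M = m₁·m₂ = 104
Let M₁ = M/m₁ = 13, M₂ = M/m₂ = 8
Find y₁ ≡ M₁⁻¹ (mod m₁): 13⁻¹ ≡ 5 (mod 8)
Find y₂ ≡ M₂⁻¹ (mod m₂): 8⁻¹ ≡ 5 (mod 13)
x = a₁·M₁·y₁ + a₂·M₂·y₂ = 2·13·5 + 0·8·5 = 130
Reduce mod 104: x ≡ 26
Check: 26 mod 8 = 2 ✓, 26 mod 13 = 0 ✓

x ≡ 26 (mod 104)


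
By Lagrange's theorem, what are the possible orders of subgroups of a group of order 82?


Lagrange's theorem: |H| divides |G|
|G| = 82
Divisors of 82: 1, 2, 41, 82

Possible subgroup orders: {1, 2, 41, 82}


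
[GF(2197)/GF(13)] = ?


GF(2197) = GF(13^3), so the extension degree is 3

[GF(2197)/GF(13)] = 3


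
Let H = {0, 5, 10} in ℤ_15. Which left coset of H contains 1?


1 + H = {1 + h (mod 15) : h ∈ H}
1+0=1, 1+5=6, 1+10=11

1 + H = {1, 6, 11}


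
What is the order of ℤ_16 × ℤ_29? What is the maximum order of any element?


|ℤ_16 × ℤ_29| = 16 × 29 = 464
Max element order = lcm(16,29) = 464
Cyclic? Yes (gcd=1)

|ℤ_16×ℤ_29| = 464, max element order = 464


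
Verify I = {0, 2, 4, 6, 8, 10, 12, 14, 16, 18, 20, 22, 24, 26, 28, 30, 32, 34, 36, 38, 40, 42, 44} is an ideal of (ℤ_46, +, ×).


Check ideal conditions for I = {0, 2, 4, 6, 8, 10, 12, 14, 16, 18, 20, 22, 24, 26, 28, 30, 32, 34, 36, 38, 40, 42, 44} in ℤ_46:
(1) I is an additive subgroup? Yes
(2) For r ∈ ℤ_46 and a ∈ I: r·a ∈ I? Yes

Yes, I is an ideal of ℤ_46


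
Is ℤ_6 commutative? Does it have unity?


ℤ_6 is a commutative ring with unity 1; 6 = 2×3 is composite, so 2·3 ≡ 0 gives zero divisors (not an integral domain)
Commutative: Yes
Integral domain: No
Has unity: Yes

ℤ_6: Commutative=Yes, Unity=Yes


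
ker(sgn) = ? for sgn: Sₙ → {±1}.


Kernel = preimage of identity
ker(sgn) = even permutations = Aₙ

ker(sgn) = Aₙ


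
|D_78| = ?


|D_n| = 2n (n rotations and n reflections)
|D_78| = 2×78 = 156

|D_78| = 156


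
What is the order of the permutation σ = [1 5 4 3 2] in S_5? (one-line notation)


Cycle decomposition: (2 5) (3 4)
Cycle lengths: 2, 2
Order = lcm(2, 2) = 2

ord(σ) = 2


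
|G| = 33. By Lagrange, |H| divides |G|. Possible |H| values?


Lagrange's theorem: |H| divides |G|
|G| = 33
Divisors of 33: 1, 3, 11, 33

Possible subgroup orders: {1, 3, 11, 33}


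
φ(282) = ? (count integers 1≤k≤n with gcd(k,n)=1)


Factor n: 282 = 2 × 3 × 47
φ(n) = n · ∏(1 - 1/p) over distinct primes p | n
φ(282) = 282 · (1 - 1/2) · (1 - 1/3) · (1 - 1/47) = 92

φ(282) = 92


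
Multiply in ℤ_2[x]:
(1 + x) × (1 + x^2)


Expand and collect like terms; reduce coefficients mod 2:
x^0: 1·1 = 1 ≡ 1 (mod 2)
x^1: 1·0 + 1·1 = 1 ≡ 1 (mod 2)
x^2: 1·1 + 1·0 = 1 ≡ 1 (mod 2)
x^3: 1·1 = 1 ≡ 1 (mod 2)
Result: 1 + x + x^2 + x^3

f · g = 1 + x + x^2 + x^3


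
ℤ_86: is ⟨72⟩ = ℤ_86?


g generates ℤ_n iff gcd(g, n) = 1
gcd(72, 86) = 2
Since gcd = 2 ≠ 1, ⟨72⟩ has order 43 < 86, so 72 is not a generator.

No, 72 does not generate ℤ_86


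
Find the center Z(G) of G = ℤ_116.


Z(G) = {g ∈ G | gx = xg for all x ∈ G}
ℤ_116 is abelian, so Z(G) = G

Z(ℤ_116) = ℤ_116


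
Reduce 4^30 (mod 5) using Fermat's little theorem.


Fermat's little theorem: if p is prime and gcd(a,p)=1, then a^(p-1) ≡ 1 (mod p)
p = 5 is prime, gcd(4,5) = 1
Reduce exponent: 30 mod 4 = 2
So 4^30 ≡ 4^2 (mod 5)
4^2 mod 5 = 1

4^30 ≡ 1 (mod 5)


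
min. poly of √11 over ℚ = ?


√11 satisfies x² - 11 = 0, irreducible over ℚ since 11 is squarefree

Minimal polynomial: x² - 11


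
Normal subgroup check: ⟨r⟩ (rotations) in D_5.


H = ⟨r⟩ (rotations) in D_5
The rotation subgroup ⟨r⟩ has index 2 in D_5, so it is normal

Yes, normal subgroup


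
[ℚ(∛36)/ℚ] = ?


∛36 has minimal polynomial x³ - 36 (irreducible over ℚ since 36 is not a perfect cube)

[ℚ(∛36)/ℚ] = 3


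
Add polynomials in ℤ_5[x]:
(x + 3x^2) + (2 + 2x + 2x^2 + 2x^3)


Add coefficients mod 5:
x^0: 0 + 2 = 2 (mod 5)
x^1: 1 + 2 = 3 (mod 5)
x^2: 3 + 2 = 0 (mod 5)
x^3: 0 + 2 = 2 (mod 5)
Result: 2 + 3x + 2x^3

f + g = 2 + 3x + 2x^3


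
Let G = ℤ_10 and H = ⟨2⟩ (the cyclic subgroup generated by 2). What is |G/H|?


|⟨2⟩| = n / gcd(2, 10) = 10 / 2 = 5
H is normal (ℤ_10 is abelian).
|G/H| = |G| / |H| = 10 / 5 = 2

|G/H| = 2


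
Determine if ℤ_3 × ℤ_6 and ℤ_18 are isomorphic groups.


Comparing ℤ_3 × ℤ_6 and ℤ_18:
gcd(3,6) = 3 ≠ 1. Max element order in ℤ_3×ℤ_6 is lcm(3,6) = 6 < 18, so it has no element of order 18

No, ℤ_3 × ℤ_6 ≇ ℤ_18


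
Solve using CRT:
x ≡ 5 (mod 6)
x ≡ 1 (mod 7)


m₁ = 6, m₂ = 7, gcd = 1, so CRT applies. M = m₁·m₂ = 42
Let M₁ = M/m₁ = 7, M₂ = M/m₂ = 6
Find y₁ ≡ M₁⁻¹ (mod m₁): 7⁻¹ ≡ 1 (mod 6)
Find y₂ ≡ M₂⁻¹ (mod m₂): 6⁻¹ ≡ 6 (mod 7)
x = a₁·M₁·y₁ + a₂·M₂·y₂ = 5·7·1 + 1·6·6 = 71
Reduce mod 42: x ≡ 29
Check: 29 mod 6 = 5 ✓, 29 mod 7 = 1 ✓

x ≡ 29 (mod 42)


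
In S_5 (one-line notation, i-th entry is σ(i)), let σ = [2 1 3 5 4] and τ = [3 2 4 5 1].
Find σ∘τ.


σ∘τ: apply τ first, then σ
1 →τ 3 →σ 3
2 →τ 2 →σ 1
3 →τ 4 →σ 5
4 →τ 5 →σ 4
5 →τ 1 →σ 2

σ∘τ = [3 1 5 4 2]


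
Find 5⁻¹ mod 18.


Use the extended Euclidean algorithm to write 1 = 5·s + 18·t; then s mod 18 is the inverse.
Euclidean algorithm:
  5 = 0·18 + 5
  18 = 3·5 + 3
  5 = 1·3 + 2
  3 = 1·2 + 1
  2 = 2·1 + 0
gcd(5,18) = 1
Back-substitution gives: 5·(-7) + 18·(2) = 1
So 5⁻¹ ≡ -7 ≡ 11 (mod 18)
Check: 5 × 11 = 55 ≡ 1 (mod 18) ✓

5⁻¹ ≡ 11 (mod 18)


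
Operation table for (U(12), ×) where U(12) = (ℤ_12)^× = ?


Elements: {1, 5, 7, 11}
Operation: multiplication mod 12
Entry (a, b) = (a × b) mod 12

Cayley table:
   |  1 |  5 |  7 | 11
 1 |  1 |  5 |  7 | 11
 5 |  5 |  1 | 11 |  7
 7 |  7 | 11 |  1 |  5
11 | 11 |  7 |  5 |  1


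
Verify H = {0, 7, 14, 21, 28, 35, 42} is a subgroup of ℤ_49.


Subgroup test for H = {0, 7, 14, 21, 28, 35, 42} in (ℤ_49, +):
(1) 0 ∈ H? Yes
(2) Closure: for all a,b ∈ H, (a+b) mod 49 ∈ H? Yes
(3) Inverses: for all a ∈ H, -a mod 49 ∈ H? Yes

Yes, H is a subgroup of ℤ_49


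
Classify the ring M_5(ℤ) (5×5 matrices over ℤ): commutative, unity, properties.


Matrix multiplication is non-commutative for n ≥ 2; the identity matrix I is the unity; singular matrices give zero divisors, so not an integral domain
Commutative: No
Integral domain: No
Has unity: Yes

M_5(ℤ) (5×5 matrices over ℤ): Commutative=No, Unity=Yes


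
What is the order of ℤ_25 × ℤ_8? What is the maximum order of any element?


|ℤ_25 × ℤ_8| = 25 × 8 = 200
Max element order = lcm(25,8) = 200
Cyclic? Yes (gcd=1)

|ℤ_25×ℤ_8| = 200, max element order = 200


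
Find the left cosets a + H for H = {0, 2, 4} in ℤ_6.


H = {0, 2, 4}, |H| = 3
Number of cosets = |G|/|H| = 6/3 = 2
0 + H = {0, 2, 4}
1 + H = {1, 3, 5}

Cosets: 0+H={0,2,4}; 1+H={1,3,5}


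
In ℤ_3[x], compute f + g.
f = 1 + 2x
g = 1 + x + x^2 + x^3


Add coefficients mod 3:
x^0: 1 + 1 = 2 (mod 3)
x^1: 2 + 1 = 0 (mod 3)
x^2: 0 + 1 = 1 (mod 3)
x^3: 0 + 1 = 1 (mod 3)
Result: 2 + x^2 + x^3

f + g = 2 + x^2 + x^3


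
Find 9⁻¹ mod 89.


Use the extended Euclidean algorithm to write 1 = 9·s + 89·t; then s mod 89 is the inverse.
Euclidean algorithm:
  9 = 0·89 + 9
  89 = 9·9 + 8
  9 = 1·8 + 1
  8 = 8·1 + 0
gcd(9,89) = 1
Back-substitution gives: 9·(10) + 89·(-1) = 1
So 9⁻¹ ≡ 10 ≡ 10 (mod 89)
Check: 9 × 10 = 90 ≡ 1 (mod 89) ✓

9⁻¹ ≡ 10 (mod 89)


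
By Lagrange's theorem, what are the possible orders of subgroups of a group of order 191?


Lagrange's theorem: |H| divides |G|
|G| = 191
Divisors of 191: 1, 191

Possible subgroup orders: {1, 191}


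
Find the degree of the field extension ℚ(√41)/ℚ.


√41 has minimal polynomial x² - 41 (irreducible over ℚ since 41 is squarefree)

[ℚ(√41)/ℚ] = 2


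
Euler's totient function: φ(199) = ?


Factor n: 199 = 199
φ(n) = n · ∏(1 - 1/p) over distinct primes p | n
φ(199) = 199 · (1 - 1/199) = 198

φ(199) = 198


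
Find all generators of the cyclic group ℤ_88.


g generates ℤ_n iff gcd(g,n) = 1
Prime factors of 88: 2, 11
Generators are g ∈ {1,...,87} not divisible by any of these primes.
Generators: {1, 3, 5, 7, 9, 13, 15, 17, 19, 21, 23, 25, 27, 29, 31, 35, 37, 39, 41, 43, 45, 47, 49, 51, 53, 57, 59, 61, 63, 65, 67, 69, 71, 73, 75, 79, 81, 83, 85, 87}
Number of generators = φ(88) = 40

Generators of ℤ_88 = {1, 3, 5, 7, 9, 13, 15, 17, 19, 21, 23, 25, 27, 29, 31, 35, 37, 39, 41, 43, 45, 47, 49, 51, 53, 57, 59, 61, 63, 65, 67, 69, 71, 73, 75, 79, 81, 83, 85, 87}


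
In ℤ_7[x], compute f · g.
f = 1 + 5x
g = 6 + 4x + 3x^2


Expand and collect like terms; reduce coefficients mod 7:
x^0: 1·6 = 6 ≡ 6 (mod 7)
x^1: 1·4 + 5·6 = 34 ≡ 6 (mod 7)
x^2: 1·3 + 5·4 = 23 ≡ 2 (mod 7)
x^3: 5·3 = 15 ≡ 1 (mod 7)
Result: 6 + 6x + 2x^2 + x^3

f · g = 6 + 6x + 2x^2 + x^3


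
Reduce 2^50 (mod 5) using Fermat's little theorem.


Fermat's little theorem: if p is prime and gcd(a,p)=1, then a^(p-1) ≡ 1 (mod p)
p = 5 is prime, gcd(2,5) = 1
Reduce exponent: 50 mod 4 = 2
So 2^50 ≡ 2^2 (mod 5)
2^2 mod 5 = 4

2^50 ≡ 4 (mod 5)


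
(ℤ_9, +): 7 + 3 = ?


Operation: addition mod 9
7 + 3 = (a + b) mod 9 with a = 7, b = 3

7 + 3 = 1


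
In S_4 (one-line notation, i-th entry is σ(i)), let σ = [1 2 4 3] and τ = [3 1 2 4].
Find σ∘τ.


σ∘τ: apply τ first, then σ
1 →τ 3 →σ 4
2 →τ 1 →σ 1
3 →τ 2 →σ 2
4 →τ 4 →σ 3

σ∘τ = [4 1 2 3]


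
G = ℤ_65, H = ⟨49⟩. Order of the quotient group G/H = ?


|⟨49⟩| = n / gcd(49, 65) = 65 / 1 = 65
H is normal (ℤ_65 is abelian).
|G/H| = |G| / |H| = 65 / 65 = 1

|G/H| = 1


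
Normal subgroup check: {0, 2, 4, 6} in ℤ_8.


H = {0, 2, 4, 6} in ℤ_8
ℤ_8 is abelian; every subgroup of an abelian group is normal

Yes, normal subgroup


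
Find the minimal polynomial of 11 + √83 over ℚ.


Let α = 11 + √83. Then α - 11 = √83, so (α - 11)² = 83, giving α² - 22α + 38 = 0. Degree 2 and α ∉ ℚ, so this is the minimal polynomial.

Minimal polynomial: x² - 22x + 38


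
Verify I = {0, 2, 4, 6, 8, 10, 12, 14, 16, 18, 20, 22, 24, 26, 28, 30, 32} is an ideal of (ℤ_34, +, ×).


Check ideal conditions for I = {0, 2, 4, 6, 8, 10, 12, 14, 16, 18, 20, 22, 24, 26, 28, 30, 32} in ℤ_34:
(1) I is an additive subgroup? Yes
(2) For r ∈ ℤ_34 and a ∈ I: r·a ∈ I? Yes

Yes, I is an ideal of ℤ_34


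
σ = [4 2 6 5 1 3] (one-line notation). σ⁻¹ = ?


To find σ⁻¹, swap domain and range:
σ(1) = 4 → σ⁻¹(4) = 1
σ(2) = 2 → σ⁻¹(2) = 2
σ(3) = 6 → σ⁻¹(6) = 3
σ(4) = 5 → σ⁻¹(5) = 4
σ(5) = 1 → σ⁻¹(1) = 5
σ(6) = 3 → σ⁻¹(3) = 6

σ⁻¹ = [5 2 6 1 4 3]


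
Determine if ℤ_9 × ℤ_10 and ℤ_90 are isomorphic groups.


Comparing ℤ_9 × ℤ_10 and ℤ_90:
gcd(9,10) = 1, so ℤ_9 × ℤ_10 ≅ ℤ_90 (CRT)

Yes, ℤ_9 × ℤ_10 ≅ ℤ_90


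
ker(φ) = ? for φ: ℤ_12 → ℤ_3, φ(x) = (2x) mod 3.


Kernel = preimage of identity
ker(φ) = {x ∈ ℤ_12 : 2x ≡ 0 (mod 3)}. Since 3 | 12, φ is well-defined. The kernel is the cyclic subgroup ⟨3⟩ of ℤ_12 (order 4), i.e. {0, 3, 6, 9}

ker(φ) = {0, 3, 6, 9}


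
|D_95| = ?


|D_n| = 2n (n rotations and n reflections)
|D_95| = 2×95 = 190

|D_95| = 190


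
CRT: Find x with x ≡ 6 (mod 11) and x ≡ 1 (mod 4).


m₁ = 11, m₂ = 4, gcd = 1, so CRT applies. M = m₁·m₂ = 44
Let M₁ = M/m₁ = 4, M₂ = M/m₂ = 11
Find y₁ ≡ M₁⁻¹ (mod m₁): 4⁻¹ ≡ 3 (mod 11)
Find y₂ ≡ M₂⁻¹ (mod m₂): 11⁻¹ ≡ 3 (mod 4)
x = a₁·M₁·y₁ + a₂·M₂·y₂ = 6·4·3 + 1·11·3 = 105
Reduce mod 44: x ≡ 17
Check: 17 mod 11 = 6 ✓, 17 mod 4 = 1 ✓

x ≡ 17 (mod 44)


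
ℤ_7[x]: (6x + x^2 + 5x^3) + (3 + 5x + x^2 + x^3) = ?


Add coefficients mod 7:
x^0: 0 + 3 = 3 (mod 7)
x^1: 6 + 5 = 4 (mod 7)
x^2: 1 + 1 = 2 (mod 7)
x^3: 5 + 1 = 6 (mod 7)
Result: 3 + 4x + 2x^2 + 6x^3

f + g = 3 + 4x + 2x^2 + 6x^3


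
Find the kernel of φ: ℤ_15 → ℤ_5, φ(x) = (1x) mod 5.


Kernel = preimage of identity
ker(φ) = {x ∈ ℤ_15 : 1x ≡ 0 (mod 5)}. Since 5 | 15, φ is well-defined. The kernel is the cyclic subgroup ⟨5⟩ of ℤ_15 (order 3), i.e. {0, 5, 10}

ker(φ) = {0, 5, 10}


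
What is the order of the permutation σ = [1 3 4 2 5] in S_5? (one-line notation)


Cycle decomposition: (2 3 4)
Cycle lengths: 3
Order = lcm(3) = 3

ord(σ) = 3


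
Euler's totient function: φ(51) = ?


Factor n: 51 = 3 × 17
φ(n) = n · ∏(1 - 1/p) over distinct primes p | n
φ(51) = 51 · (1 - 1/3) · (1 - 1/17) = 32

φ(51) = 32


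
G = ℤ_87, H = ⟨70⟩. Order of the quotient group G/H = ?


|⟨70⟩| = n / gcd(70, 87) = 87 / 1 = 87
H is normal (ℤ_87 is abelian).
|G/H| = |G| / |H| = 87 / 87 = 1

|G/H| = 1


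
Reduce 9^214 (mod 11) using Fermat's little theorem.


Fermat's little theorem: if p is prime and gcd(a,p)=1, then a^(p-1) ≡ 1 (mod p)
p = 11 is prime, gcd(9,11) = 1
Reduce exponent: 214 mod 10 = 4
So 9^214 ≡ 9^4 (mod 11)
9^4 mod 11 = 5

9^214 ≡ 5 (mod 11)


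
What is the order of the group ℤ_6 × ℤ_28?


|A × B| = |A| · |B|
|ℤ_6 × ℤ_28| = 6 × 28 = 168

|ℤ_6 × ℤ_28| = 168


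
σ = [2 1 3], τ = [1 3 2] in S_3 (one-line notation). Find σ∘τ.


σ∘τ: apply τ first, then σ
1 →τ 1 →σ 2
2 →τ 3 →σ 3
3 →τ 2 →σ 1

σ∘τ = [2 3 1]


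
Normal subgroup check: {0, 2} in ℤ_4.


H = {0, 2} in ℤ_4
ℤ_4 is abelian; every subgroup of an abelian group is normal

Yes, normal subgroup


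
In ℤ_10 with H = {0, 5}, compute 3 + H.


3 + H = {3 + h (mod 10) : h ∈ H}
3+0=3, 3+5=8

3 + H = {3, 8}


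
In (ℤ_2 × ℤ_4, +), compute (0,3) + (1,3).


Operation: componentwise addition mod (2, 4)
(0,3) + (1,3) = ((a₁+b₁) mod 2, (a₂+b₂) mod 4) with a = (0,3), b = (1,3)

(0,3) + (1,3) = (1,2)


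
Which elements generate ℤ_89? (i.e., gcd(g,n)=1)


g generates ℤ_n iff gcd(g,n) = 1
Prime factors of 89: 89
Generators are g ∈ {1,...,88} not divisible by any of these primes.
Generators: {1, 2, 3, 4, 5, 6, 7, 8, 9, 10, 11, 12, 13, 14, 15, 16, 17, 18, 19, 20, 21, 22, 23, 24, 25, 26, 27, 28, 29, 30, 31, 32, 33, 34, 35, 36, 37, 38, 39, 40, 41, 42, 43, 44, 45, 46, 47, 48, 49, 50, 51, 52, 53, 54, 55, 56, 57, 58, 59, 60, 61, 62, 63, 64, 65, 66, 67, 68, 69, 70, 71, 72, 73, 74, 75, 76, 77, 78, 79, 80, 81, 82, 83, 84, 85, 86, 87, 88}
Number of generators = φ(89) = 88

Generators of ℤ_89 = {1, 2, 3, 4, 5, 6, 7, 8, 9, 10, 11, 12, 13, 14, 15, 16, 17, 18, 19, 20, 21, 22, 23, 24, 25, 26, 27, 28, 29, 30, 31, 32, 33, 34, 35, 36, 37, 38, 39, 40, 41, 42, 43, 44, 45, 46, 47, 48, 49, 50, 51, 52, 53, 54, 55, 56, 57, 58, 59, 60, 61, 62, 63, 64, 65, 66, 67, 68, 69, 70, 71, 72, 73, 74, 75, 76, 77, 78, 79, 80, 81, 82, 83, 84, 85, 86, 87, 88}


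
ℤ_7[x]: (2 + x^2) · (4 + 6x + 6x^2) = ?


Expand and collect like terms; reduce coefficients mod 7:
x^0: 2·4 = 8 ≡ 1 (mod 7)
x^1: 2·6 + 0·4 = 12 ≡ 5 (mod 7)
x^2: 2·6 + 0·6 + 1·4 = 16 ≡ 2 (mod 7)
x^3: 0·6 + 1·6 = 6 ≡ 6 (mod 7)
x^4: 1·6 = 6 ≡ 6 (mod 7)
Result: 1 + 5x + 2x^2 + 6x^3 + 6x^4

f · g = 1 + 5x + 2x^2 + 6x^3 + 6x^4


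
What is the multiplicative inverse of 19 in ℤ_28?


Use the extended Euclidean algorithm to write 1 = 19·s + 28·t; then s mod 28 is the inverse.
Euclidean algorithm:
  19 = 0·28 + 19
  28 = 1·19 + 9
  19 = 2·9 + 1
  9 = 9·1 + 0
gcd(19,28) = 1
Back-substitution gives: 19·(3) + 28·(-2) = 1
So 19⁻¹ ≡ 3 ≡ 3 (mod 28)
Check: 19 × 3 = 57 ≡ 1 (mod 28) ✓

19⁻¹ ≡ 3 (mod 28)


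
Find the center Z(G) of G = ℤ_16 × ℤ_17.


Z(G) = {g ∈ G | gx = xg for all x ∈ G}
Direct product of abelian groups is abelian, so Z(G) = G

Z(ℤ_16 × ℤ_17) = ℤ_16 × ℤ_17


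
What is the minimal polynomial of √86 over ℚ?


√86 satisfies x² - 86 = 0, irreducible over ℚ since 86 is squarefree

Minimal polynomial: x² - 86


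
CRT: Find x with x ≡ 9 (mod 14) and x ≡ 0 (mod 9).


m₁ = 14, m₂ = 9, gcd = 1, so CRT applies. M = m₁·m₂ = 126
Let M₁ = M/m₁ = 9, M₂ = M/m₂ = 14
Find y₁ ≡ M₁⁻¹ (mod m₁): 9⁻¹ ≡ 11 (mod 14)
Find y₂ ≡ M₂⁻¹ (mod m₂): 14⁻¹ ≡ 2 (mod 9)
x = a₁·M₁·y₁ + a₂·M₂·y₂ = 9·9·11 + 0·14·2 = 891
Reduce mod 126: x ≡ 9
Check: 9 mod 14 = 9 ✓, 9 mod 9 = 0 ✓

x ≡ 9 (mod 126)


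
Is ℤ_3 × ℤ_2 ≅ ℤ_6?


Comparing ℤ_3 × ℤ_2 and ℤ_6:
gcd(3,2) = 1, so ℤ_3 × ℤ_2 ≅ ℤ_6 (CRT)

Yes, ℤ_3 × ℤ_2 ≅ ℤ_6


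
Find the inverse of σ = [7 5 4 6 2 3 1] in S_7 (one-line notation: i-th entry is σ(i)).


To find σ⁻¹, swap domain and range:
σ(1) = 7 → σ⁻¹(7) = 1
σ(2) = 5 → σ⁻¹(5) = 2
σ(3) = 4 → σ⁻¹(4) = 3
σ(4) = 6 → σ⁻¹(6) = 4
σ(5) = 2 → σ⁻¹(2) = 5
σ(6) = 3 → σ⁻¹(3) = 6
σ(7) = 1 → σ⁻¹(1) = 7

σ⁻¹ = [7 5 6 3 2 4 1]


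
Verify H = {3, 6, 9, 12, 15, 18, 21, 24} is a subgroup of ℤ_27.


Subgroup test for H = {3, 6, 9, 12, 15, 18, 21, 24} in (ℤ_27, +):
(1) 0 ∈ H? No
(2) Closure: for all a,b ∈ H, (a+b) mod 27 ∈ H? No  [counterexample: 3 + 24 = 0 ∉ H]
(3) Inverses: for all a ∈ H, -a mod 27 ∈ H? Yes

No, H is not a subgroup of ℤ_27


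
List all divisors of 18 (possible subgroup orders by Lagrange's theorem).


Lagrange's theorem: |H| divides |G|
|G| = 18
Divisors of 18: 1, 2, 3, 6, 9, 18

Possible subgroup orders: {1, 2, 3, 6, 9, 18}


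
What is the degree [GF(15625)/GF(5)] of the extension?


GF(15625) = GF(5^6), so the extension degree is 6

[GF(15625)/GF(5)] = 6


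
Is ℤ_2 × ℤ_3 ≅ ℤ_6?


Comparing ℤ_2 × ℤ_3 and ℤ_6:
gcd(2,3) = 1, so ℤ_2 × ℤ_3 ≅ ℤ_6 (CRT)

Yes, ℤ_2 × ℤ_3 ≅ ℤ_6


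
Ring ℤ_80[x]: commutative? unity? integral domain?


ℤ_80 has zero divisors (2·40 ≡ 0), and these lift to constant zero divisors in ℤ_80[x]; so not an integral domain
Commutative: Yes
Integral domain: No
Has unity: Yes

ℤ_80[x]: Commutative=Yes, Unity=Yes


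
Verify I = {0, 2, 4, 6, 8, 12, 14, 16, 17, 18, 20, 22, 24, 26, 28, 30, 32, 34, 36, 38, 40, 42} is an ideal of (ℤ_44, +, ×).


Check ideal conditions for I = {0, 2, 4, 6, 8, 12, 14, 16, 17, 18, 20, 22, 24, 26, 28, 30, 32, 34, 36, 38, 40, 42} in ℤ_44:
(1) I is an additive subgroup? No
(2) For r ∈ ℤ_44 and a ∈ I: r·a ∈ I? No  [counterexample: r=3, a=17, r·a mod 44 = 7 ∉ I]

No, I is not an ideal of ℤ_44


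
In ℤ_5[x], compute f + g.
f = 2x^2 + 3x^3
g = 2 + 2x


Add coefficients mod 5:
x^0: 0 + 2 = 2 (mod 5)
x^1: 0 + 2 = 2 (mod 5)
x^2: 2 + 0 = 2 (mod 5)
x^3: 3 + 0 = 3 (mod 5)
Result: 2 + 2x + 2x^2 + 3x^3

f + g = 2 + 2x + 2x^2 + 3x^3


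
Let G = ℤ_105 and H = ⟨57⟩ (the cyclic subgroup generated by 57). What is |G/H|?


|⟨57⟩| = n / gcd(57, 105) = 105 / 3 = 35
H is normal (ℤ_105 is abelian).
|G/H| = |G| / |H| = 105 / 35 = 3

|G/H| = 3


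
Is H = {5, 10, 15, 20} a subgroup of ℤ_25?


Subgroup test for H = {5, 10, 15, 20} in (ℤ_25, +):
(1) 0 ∈ H? No
(2) Closure: for all a,b ∈ H, (a+b) mod 25 ∈ H? No  [counterexample: 5 + 20 = 0 ∉ H]
(3) Inverses: for all a ∈ H, -a mod 25 ∈ H? Yes

No, H is not a subgroup of ℤ_25


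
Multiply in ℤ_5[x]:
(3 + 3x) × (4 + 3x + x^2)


Expand and collect like terms; reduce coefficients mod 5:
x^0: 3·4 = 12 ≡ 2 (mod 5)
x^1: 3·3 + 3·4 = 21 ≡ 1 (mod 5)
x^2: 3·1 + 3·3 = 12 ≡ 2 (mod 5)
x^3: 3·1 = 3 ≡ 3 (mod 5)
Result: 2 + x + 2x^2 + 3x^3

f · g = 2 + x + 2x^2 + 3x^3


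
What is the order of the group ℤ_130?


ℤ_n has n elements.

|ℤ_130| = 130


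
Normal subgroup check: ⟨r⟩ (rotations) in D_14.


H = ⟨r⟩ (rotations) in D_14
The rotation subgroup ⟨r⟩ has index 2 in D_14, so it is normal

Yes, normal subgroup


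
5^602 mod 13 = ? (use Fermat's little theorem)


Fermat's little theorem: if p is prime and gcd(a,p)=1, then a^(p-1) ≡ 1 (mod p)
p = 13 is prime, gcd(5,13) = 1
Reduce exponent: 602 mod 12 = 2
So 5^602 ≡ 5^2 (mod 13)
5^2 mod 13 = 12

5^602 ≡ 12 (mod 13)


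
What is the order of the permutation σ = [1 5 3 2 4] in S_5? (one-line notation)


Cycle decomposition: (2 5 4)
Cycle lengths: 3
Order = lcm(3) = 3

ord(σ) = 3


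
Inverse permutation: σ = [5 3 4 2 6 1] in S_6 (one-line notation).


To find σ⁻¹, swap domain and range:
σ(1) = 5 → σ⁻¹(5) = 1
σ(2) = 3 → σ⁻¹(3) = 2
σ(3) = 4 → σ⁻¹(4) = 3
σ(4) = 2 → σ⁻¹(2) = 4
σ(5) = 6 → σ⁻¹(6) = 5
σ(6) = 1 → σ⁻¹(1) = 6

σ⁻¹ = [6 4 2 3 1 5]


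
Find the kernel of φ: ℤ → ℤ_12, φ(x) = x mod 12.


Kernel = preimage of identity
ker(φ) = {x ∈ ℤ : x ≡ 0 (mod 12)} = 12ℤ = {0, ±12, ±24, ...}

ker(φ) = 12ℤ


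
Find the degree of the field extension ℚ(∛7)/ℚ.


∛7 has minimal polynomial x³ - 7 (irreducible over ℚ since 7 is not a perfect cube)

[ℚ(∛7)/ℚ] = 3


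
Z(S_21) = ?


Z(G) = {g ∈ G | gx = xg for all x ∈ G}
S_n is non-abelian for n ≥ 3; Z(S_21) is trivial

Z(S_21) = {e}


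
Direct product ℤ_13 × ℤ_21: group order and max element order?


|ℤ_13 × ℤ_21| = 13 × 21 = 273
Max element order = lcm(13,21) = 273
Cyclic? Yes (gcd=1)

|ℤ_13×ℤ_21| = 273, max element order = 273


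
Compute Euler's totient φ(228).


Factor n: 228 = 2^2 × 3 × 19
φ(n) = n · ∏(1 - 1/p) over distinct primes p | n
φ(228) = 228 · (1 - 1/2) · (1 - 1/3) · (1 - 1/19) = 72

φ(228) = 72


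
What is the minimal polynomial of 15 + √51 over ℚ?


Let α = 15 + √51. Then α - 15 = √51, so (α - 15)² = 51, giving α² - 30α + 174 = 0. Degree 2 and α ∉ ℚ, so this is the minimal polynomial.

Minimal polynomial: x² - 30x + 174


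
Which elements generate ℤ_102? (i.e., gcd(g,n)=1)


g generates ℤ_n iff gcd(g,n) = 1
Prime factors of 102: 2, 3, 17
Generators are g ∈ {1,...,101} not divisible by any of these primes.
Generators: {1, 5, 7, 11, 13, 19, 23, 25, 29, 31, 35, 37, 41, 43, 47, 49, 53, 55, 59, 61, 65, 67, 71, 73, 77, 79, 83, 89, 91, 95, 97, 101}
Number of generators = φ(102) = 32

Generators of ℤ_102 = {1, 5, 7, 11, 13, 19, 23, 25, 29, 31, 35, 37, 41, 43, 47, 49, 53, 55, 59, 61, 65, 67, 71, 73, 77, 79, 83, 89, 91, 95, 97, 101}


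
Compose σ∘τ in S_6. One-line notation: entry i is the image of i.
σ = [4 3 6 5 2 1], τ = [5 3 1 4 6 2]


σ∘τ: apply τ first, then σ
1 →τ 5 →σ 2
2 →τ 3 →σ 6
3 →τ 1 →σ 4
4 →τ 4 →σ 5
5 →τ 6 →σ 1
6 →τ 2 →σ 3

σ∘τ = [2 6 4 5 1 3]


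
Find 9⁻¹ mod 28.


Use the extended Euclidean algorithm to write 1 = 9·s + 28·t; then s mod 28 is the inverse.
Euclidean algorithm:
  9 = 0·28 + 9
  28 = 3·9 + 1
  9 = 9·1 + 0
gcd(9,28) = 1
Back-substitution gives: 9·(-3) + 28·(1) = 1
So 9⁻¹ ≡ -3 ≡ 25 (mod 28)
Check: 9 × 25 = 225 ≡ 1 (mod 28) ✓

9⁻¹ ≡ 25 (mod 28)


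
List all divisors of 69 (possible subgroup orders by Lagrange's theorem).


Lagrange's theorem: |H| divides |G|
|G| = 69
Divisors of 69: 1, 3, 23, 69

Possible subgroup orders: {1, 3, 23, 69}


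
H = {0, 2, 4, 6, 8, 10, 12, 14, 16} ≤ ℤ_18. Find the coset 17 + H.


17 + H = {17 + h (mod 18) : h ∈ H}
17+0=17, 17+2=1, 17+4=3, 17+6=5, 17+8=7, 17+10=9, 17+12=11, 17+14=13, 17+16=15
17 + H = {1, 3, 5, 7, 9, 11, 13, 15, 17} = 1 + H

17 + H = {1, 3, 5, 7, 9, 11, 13, 15, 17}


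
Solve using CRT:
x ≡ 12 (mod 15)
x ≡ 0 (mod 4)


m₁ = 15, m₂ = 4, gcd = 1, so CRT applies. M = m₁·m₂ = 60
Let M₁ = M/m₁ = 4, M₂ = M/m₂ = 15
Find y₁ ≡ M₁⁻¹ (mod m₁): 4⁻¹ ≡ 4 (mod 15)
Find y₂ ≡ M₂⁻¹ (mod m₂): 15⁻¹ ≡ 3 (mod 4)
x = a₁·M₁·y₁ + a₂·M₂·y₂ = 12·4·4 + 0·15·3 = 192
Reduce mod 60: x ≡ 12
Check: 12 mod 15 = 12 ✓, 12 mod 4 = 0 ✓

x ≡ 12 (mod 60)


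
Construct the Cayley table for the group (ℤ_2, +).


Elements: {0, 1}
Operation: addition mod 2
Entry (a, b) = (a + b) mod 2

Cayley table:
  | 0 | 1
0 | 0 | 1
1 | 1 | 0


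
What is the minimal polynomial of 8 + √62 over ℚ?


Let α = 8 + √62. Then α - 8 = √62, so (α - 8)² = 62, giving α² - 16α + 2 = 0. Degree 2 and α ∉ ℚ, so this is the minimal polynomial.

Minimal polynomial: x² - 16x + 2


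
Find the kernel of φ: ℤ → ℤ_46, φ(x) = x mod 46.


Kernel = preimage of identity
ker(φ) = {x ∈ ℤ : x ≡ 0 (mod 46)} = 46ℤ = {0, ±46, ±92, ...}

ker(φ) = 46ℤ


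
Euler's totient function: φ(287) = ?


Factor n: 287 = 7 × 41
φ(n) = n · ∏(1 - 1/p) over distinct primes p | n
φ(287) = 287 · (1 - 1/7) · (1 - 1/41) = 240

φ(287) = 240


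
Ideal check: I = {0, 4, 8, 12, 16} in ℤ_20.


Check ideal conditions for I = {0, 4, 8, 12, 16} in ℤ_20:
(1) I is an additive subgroup? Yes
(2) For r ∈ ℤ_20 and a ∈ I: r·a ∈ I? Yes

Yes, I is an ideal of ℤ_20


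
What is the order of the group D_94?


|D_n| = 2n (n rotations and n reflections)
|D_94| = 2×94 = 188

|D_94| = 188


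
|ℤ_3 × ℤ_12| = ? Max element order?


|ℤ_3 × ℤ_12| = 3 × 12 = 36
Max element order = lcm(3,12) = 12
Cyclic? No (gcd=3)

|ℤ_3×ℤ_12| = 36, max element order = 12


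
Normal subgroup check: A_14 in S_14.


H = A_14 in S_14
A_14 has index 2 in S_14, and every subgroup of index 2 is normal

Yes, normal subgroup


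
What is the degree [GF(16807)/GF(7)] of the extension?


GF(16807) = GF(7^5), so the extension degree is 5

[GF(16807)/GF(7)] = 5


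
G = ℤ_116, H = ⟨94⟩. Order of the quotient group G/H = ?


|⟨94⟩| = n / gcd(94, 116) = 116 / 2 = 58
H is normal (ℤ_116 is abelian).
|G/H| = |G| / |H| = 116 / 58 = 2

|G/H| = 2


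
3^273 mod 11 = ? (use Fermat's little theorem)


Fermat's little theorem: if p is prime and gcd(a,p)=1, then a^(p-1) ≡ 1 (mod p)
p = 11 is prime, gcd(3,11) = 1
Reduce exponent: 273 mod 10 = 3
So 3^273 ≡ 3^3 (mod 11)
3^3 mod 11 = 5

3^273 ≡ 5 (mod 11)


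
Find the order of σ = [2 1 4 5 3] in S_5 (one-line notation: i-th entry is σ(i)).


Cycle decomposition: (1 2) (3 4 5)
Cycle lengths: 2, 3
Order = lcm(2, 3) = 6

ord(σ) = 6


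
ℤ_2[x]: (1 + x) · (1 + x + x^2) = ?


Expand and collect like terms; reduce coefficients mod 2:
x^0: 1·1 = 1 ≡ 1 (mod 2)
x^1: 1·1 + 1·1 = 2 ≡ 0 (mod 2)
x^2: 1·1 + 1·1 = 2 ≡ 0 (mod 2)
x^3: 1·1 = 1 ≡ 1 (mod 2)
Result: 1 + x^3

f · g = 1 + x^3


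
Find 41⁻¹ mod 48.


Use the extended Euclidean algorithm to write 1 = 41·s + 48·t; then s mod 48 is the inverse.
Euclidean algorithm:
  41 = 0·48 + 41
  48 = 1·41 + 7
  41 = 5·7 + 6
  7 = 1·6 + 1
  6 = 6·1 + 0
gcd(41,48) = 1
Back-substitution gives: 41·(-7) + 48·(6) = 1
So 41⁻¹ ≡ -7 ≡ 41 (mod 48)
Check: 41 × 41 = 1681 ≡ 1 (mod 48) ✓

41⁻¹ ≡ 41 (mod 48)


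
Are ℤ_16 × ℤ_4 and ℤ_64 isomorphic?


Comparing ℤ_16 × ℤ_4 and ℤ_64:
gcd(16,4) = 4 ≠ 1. Max element order in ℤ_16×ℤ_4 is lcm(16,4) = 16 < 64, so it has no element of order 64

No, ℤ_16 × ℤ_4 ≇ ℤ_64


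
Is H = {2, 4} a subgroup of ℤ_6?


Subgroup test for H = {2, 4} in (ℤ_6, +):
(1) 0 ∈ H? No
(2) Closure: for all a,b ∈ H, (a+b) mod 6 ∈ H? No  [counterexample: 2 + 4 = 0 ∉ H]
(3) Inverses: for all a ∈ H, -a mod 6 ∈ H? Yes

No, H is not a subgroup of ℤ_6


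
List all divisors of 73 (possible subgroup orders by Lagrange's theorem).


Lagrange's theorem: |H| divides |G|
|G| = 73
Divisors of 73: 1, 73

Possible subgroup orders: {1, 73}


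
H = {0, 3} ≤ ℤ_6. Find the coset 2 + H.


2 + H = {2 + h (mod 6) : h ∈ H}
2+0=2, 2+3=5

2 + H = {2, 5}


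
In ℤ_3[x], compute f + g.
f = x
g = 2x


Add coefficients mod 3:
x^0: 0 + 0 = 0 (mod 3)
x^1: 1 + 2 = 0 (mod 3)
Result: 0

f + g = 0


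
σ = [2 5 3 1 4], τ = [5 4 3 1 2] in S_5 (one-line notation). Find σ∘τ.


σ∘τ: apply τ first, then σ
1 →τ 5 →σ 4
2 →τ 4 →σ 1
3 →τ 3 →σ 3
4 →τ 1 →σ 2
5 →τ 2 →σ 5

σ∘τ = [4 1 3 2 5]


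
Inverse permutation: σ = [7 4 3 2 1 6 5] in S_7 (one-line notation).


To find σ⁻¹, swap domain and range:
σ(1) = 7 → σ⁻¹(7) = 1
σ(2) = 4 → σ⁻¹(4) = 2
σ(3) = 3 → σ⁻¹(3) = 3
σ(4) = 2 → σ⁻¹(2) = 4
σ(5) = 1 → σ⁻¹(1) = 5
σ(6) = 6 → σ⁻¹(6) = 6
σ(7) = 5 → σ⁻¹(5) = 7

σ⁻¹ = [5 4 3 2 7 6 1]


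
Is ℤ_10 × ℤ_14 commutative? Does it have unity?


Direct product ring; commutative with unity (1,1); but (1,0)·(0,1) = (0,0) gives zero divisors, so not an integral domain
Commutative: Yes
Integral domain: No
Has unity: Yes

ℤ_10 × ℤ_14: Commutative=Yes, Unity=Yes


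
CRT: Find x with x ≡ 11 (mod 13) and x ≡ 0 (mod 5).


m₁ = 13, m₂ = 5, gcd = 1, so CRT applies. M = m₁·m₂ = 65
Let M₁ = M/m₁ = 5, M₂ = M/m₂ = 13
Find y₁ ≡ M₁⁻¹ (mod m₁): 5⁻¹ ≡ 8 (mod 13)
Find y₂ ≡ M₂⁻¹ (mod m₂): 13⁻¹ ≡ 2 (mod 5)
x = a₁·M₁·y₁ + a₂·M₂·y₂ = 11·5·8 + 0·13·2 = 440
Reduce mod 65: x ≡ 50
Check: 50 mod 13 = 11 ✓, 50 mod 5 = 0 ✓

x ≡ 50 (mod 65)


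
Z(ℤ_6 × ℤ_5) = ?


Z(G) = {g ∈ G | gx = xg for all x ∈ G}
Direct product of abelian groups is abelian, so Z(G) = G

Z(ℤ_6 × ℤ_5) = ℤ_6 × ℤ_5


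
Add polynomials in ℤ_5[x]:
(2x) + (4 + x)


Add coefficients mod 5:
x^0: 0 + 4 = 4 (mod 5)
x^1: 2 + 1 = 3 (mod 5)
Result: 4 + 3x

f + g = 4 + 3x


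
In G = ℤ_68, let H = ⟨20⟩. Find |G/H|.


|⟨20⟩| = n / gcd(20, 68) = 68 / 4 = 17
H is normal (ℤ_68 is abelian).
|G/H| = |G| / |H| = 68 / 17 = 4

|G/H| = 4


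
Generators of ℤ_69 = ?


g generates ℤ_n iff gcd(g,n) = 1
Prime factors of 69: 3, 23
Generators are g ∈ {1,...,68} not divisible by any of these primes.
Generators: {1, 2, 4, 5, 7, 8, 10, 11, 13, 14, 16, 17, 19, 20, 22, 25, 26, 28, 29, 31, 32, 34, 35, 37, 38, 40, 41, 43, 44, 47, 49, 50, 52, 53, 55, 56, 58, 59, 61, 62, 64, 65, 67, 68}
Number of generators = φ(69) = 44

Generators of ℤ_69 = {1, 2, 4, 5, 7, 8, 10, 11, 13, 14, 16, 17, 19, 20, 22, 25, 26, 28, 29, 31, 32, 34, 35, 37, 38, 40, 41, 43, 44, 47, 49, 50, 52, 53, 55, 56, 58, 59, 61, 62, 64, 65, 67, 68}


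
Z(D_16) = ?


Z(G) = {g ∈ G | gx = xg for all x ∈ G}
For even n, Z(D_n) = {e, r^(n/2)}: the 180° rotation r^8 commutes with every reflection and rotation

Z(D_16) = {e, r^8}


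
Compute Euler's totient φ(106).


Factor n: 106 = 2 × 53
φ(n) = n · ∏(1 - 1/p) over distinct primes p | n
φ(106) = 106 · (1 - 1/2) · (1 - 1/53) = 52

φ(106) = 52


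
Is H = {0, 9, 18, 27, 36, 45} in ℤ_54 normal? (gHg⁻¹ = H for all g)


H = {0, 9, 18, 27, 36, 45} in ℤ_54
ℤ_54 is abelian; every subgroup of an abelian group is normal

Yes, normal subgroup


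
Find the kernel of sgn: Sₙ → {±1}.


Kernel = preimage of identity
ker(sgn) = even permutations = Aₙ

ker(sgn) = Aₙ


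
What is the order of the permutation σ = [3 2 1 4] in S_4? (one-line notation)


Cycle decomposition: (1 3)
Cycle lengths: 2
Order = lcm(2) = 2

ord(σ) = 2


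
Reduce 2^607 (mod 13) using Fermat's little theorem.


Fermat's little theorem: if p is prime and gcd(a,p)=1, then a^(p-1) ≡ 1 (mod p)
p = 13 is prime, gcd(2,13) = 1
Reduce exponent: 607 mod 12 = 7
So 2^607 ≡ 2^7 (mod 13)
2^7 mod 13 = 11

2^607 ≡ 11 (mod 13)


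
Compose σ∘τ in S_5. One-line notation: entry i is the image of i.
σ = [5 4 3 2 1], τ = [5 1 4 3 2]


σ∘τ: apply τ first, then σ
1 →τ 5 →σ 1
2 →τ 1 →σ 5
3 →τ 4 →σ 2
4 →τ 3 →σ 3
5 →τ 2 →σ 4

σ∘τ = [1 5 2 3 4]


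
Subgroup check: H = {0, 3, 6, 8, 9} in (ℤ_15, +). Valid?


Subgroup test for H = {0, 3, 6, 8, 9} in (ℤ_15, +):
(1) 0 ∈ H? Yes
(2) Closure: for all a,b ∈ H, (a+b) mod 15 ∈ H? No  [counterexample: 3 + 8 = 11 ∉ H]
(3) Inverses: for all a ∈ H, -a mod 15 ∈ H? No

No, H is not a subgroup of ℤ_15
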